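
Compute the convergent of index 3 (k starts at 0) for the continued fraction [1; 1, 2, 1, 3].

Using pₖ = aₖpₖ₋₁ + pₖ₋₂, qₖ = aₖqₖ₋₁ + qₖ₋₂ (with p₋₁=1, p₋₂=0, q₋₁=0, q₋₂=1):
  k=0: a=1, p=1, q=1
  k=1: a=1, p=2, q=1
  k=2: a=2, p=5, q=3
  k=3: a=1, p=7, q=4

7/4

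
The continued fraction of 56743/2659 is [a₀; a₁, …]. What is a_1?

56743 = 21·2659 + 904   →  a_0 = 21
2659 = 2·904 + 851   →  a_1 = 2

2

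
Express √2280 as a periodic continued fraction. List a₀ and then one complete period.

a₀ = ⌊√2280⌋ = 47.

[47; 1, 2, 1, 94]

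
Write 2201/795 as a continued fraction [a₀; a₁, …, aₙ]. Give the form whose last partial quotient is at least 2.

2201 = 2*795 + 611
795 = 1*611 + 184
611 = 3*184 + 59
184 = 3*59 + 7
59 = 8*7 + 3
7 = 2*3 + 1
3 = 3*1 + 0  (stop)
So 2201/795 = [2; 1, 3, 3, 8, 2, 3].

[2; 1, 3, 3, 8, 2, 3]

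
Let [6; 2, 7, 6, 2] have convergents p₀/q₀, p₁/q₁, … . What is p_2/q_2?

Using pₖ = aₖpₖ₋₁ + pₖ₋₂, qₖ = aₖqₖ₋₁ + qₖ₋₂ (with p₋₁=1, p₋₂=0, q₋₁=0, q₋₂=1):
  k=0: a=6, p=6, q=1
  k=1: a=2, p=13, q=2
  k=2: a=7, p=97, q=15

97/15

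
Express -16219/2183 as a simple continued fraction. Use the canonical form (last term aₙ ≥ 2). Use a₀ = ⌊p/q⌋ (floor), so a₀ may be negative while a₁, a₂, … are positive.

[-8; 1, 1, 3, 18, 17]

-16219 = -8*2183 + 1245
2183 = 1*1245 + 938
1245 = 1*938 + 307
938 = 3*307 + 17
307 = 18*17 + 1
17 = 17*1 + 0  (stop)
So -16219/2183 = [-8; 1, 1, 3, 18, 17].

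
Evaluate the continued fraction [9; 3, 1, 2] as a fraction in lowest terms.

102/11

Fold from the inside: start with 2/1.
  1 + 1/2 = 3/2
  3 + 2/3 = 11/3
  9 + 3/11 = 102/11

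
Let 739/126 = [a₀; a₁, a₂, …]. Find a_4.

2

739 = 5·126 + 109   →  a_0 = 5
126 = 1·109 + 17   →  a_1 = 1
109 = 6·17 + 7   →  a_2 = 6
17 = 2·7 + 3   →  a_3 = 2
7 = 2·3 + 1   →  a_4 = 2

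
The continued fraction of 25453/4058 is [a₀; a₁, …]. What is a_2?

25453 = 6·4058 + 1105   →  a_0 = 6
4058 = 3·1105 + 743   →  a_1 = 3
1105 = 1·743 + 362   →  a_2 = 1

1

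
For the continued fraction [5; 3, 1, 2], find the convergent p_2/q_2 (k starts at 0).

Using pₖ = aₖpₖ₋₁ + pₖ₋₂, qₖ = aₖqₖ₋₁ + qₖ₋₂ (with p₋₁=1, p₋₂=0, q₋₁=0, q₋₂=1):
  k=0: a=5, p=5, q=1
  k=1: a=3, p=16, q=3
  k=2: a=1, p=21, q=4

21/4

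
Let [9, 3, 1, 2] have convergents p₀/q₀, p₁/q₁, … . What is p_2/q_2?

37/4

Using pₖ = aₖpₖ₋₁ + pₖ₋₂, qₖ = aₖqₖ₋₁ + qₖ₋₂ (with p₋₁=1, p₋₂=0, q₋₁=0, q₋₂=1):
  k=0: a=9, p=9, q=1
  k=1: a=3, p=28, q=3
  k=2: a=1, p=37, q=4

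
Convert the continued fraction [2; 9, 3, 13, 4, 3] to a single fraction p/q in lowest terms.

Fold from the inside: start with 3/1.
  4 + 1/3 = 13/3
  13 + 3/13 = 172/13
  3 + 13/172 = 529/172
  9 + 172/529 = 4933/529
  2 + 529/4933 = 10395/4933

10395/4933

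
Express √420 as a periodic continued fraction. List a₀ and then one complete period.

a₀ = ⌊√420⌋ = 20.
With m₀=0, d₀=1 and mₖ₊₁ = dₖaₖ − mₖ, dₖ₊₁ = (n − mₖ₊₁²)/dₖ, aₖ₊₁ = ⌊(a₀+mₖ₊₁)/dₖ₊₁⌋:
  k=1: m=20, d=20, a=2
  k=2: m=20, d=1, a=40
d=1 and a=2a₀=40 at k=2, so the next step gives (m, d) = (20, 20) again — its k=1 value — and the period has length 2.

[20; 2, 40]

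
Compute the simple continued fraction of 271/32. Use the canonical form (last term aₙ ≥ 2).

271 = 8*32 + 15
32 = 2*15 + 2
15 = 7*2 + 1
2 = 2*1 + 0  (stop)
So 271/32 = [8; 2, 7, 2].

[8; 2, 7, 2]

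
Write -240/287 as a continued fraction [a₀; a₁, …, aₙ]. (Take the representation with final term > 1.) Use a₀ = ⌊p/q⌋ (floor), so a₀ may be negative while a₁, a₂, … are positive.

[-1; 6, 9, 2, 2]

-240 = -1*287 + 47
287 = 6*47 + 5
47 = 9*5 + 2
5 = 2*2 + 1
2 = 2*1 + 0  (stop)
So -240/287 = [-1; 6, 9, 2, 2].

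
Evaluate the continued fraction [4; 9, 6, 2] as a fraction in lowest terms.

489/119

Fold from the inside: start with 2/1.
  6 + 1/2 = 13/2
  9 + 2/13 = 119/13
  4 + 13/119 = 489/119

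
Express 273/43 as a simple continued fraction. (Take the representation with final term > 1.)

273 = 6·43 + 15
43 = 2·15 + 13
15 = 1·13 + 2
13 = 6·2 + 1
2 = 2·1 + 0  (stop)
So 273/43 = [6; 2, 1, 6, 2].

[6; 2, 1, 6, 2]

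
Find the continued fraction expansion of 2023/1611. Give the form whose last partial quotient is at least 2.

[1; 3, 1, 10, 7, 2, 2]

2023 = 1·1611 + 412
1611 = 3·412 + 375
412 = 1·375 + 37
375 = 10·37 + 5
37 = 7·5 + 2
5 = 2·2 + 1
2 = 2·1 + 0  (stop)
So 2023/1611 = [1; 3, 1, 10, 7, 2, 2].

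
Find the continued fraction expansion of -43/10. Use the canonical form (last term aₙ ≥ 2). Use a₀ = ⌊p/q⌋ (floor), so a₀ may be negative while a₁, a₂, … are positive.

-43 = -5×10 + 7
10 = 1×7 + 3
7 = 2×3 + 1
3 = 3×1 + 0  (stop)
So -43/10 = [-5; 1, 2, 3].

[-5; 1, 2, 3]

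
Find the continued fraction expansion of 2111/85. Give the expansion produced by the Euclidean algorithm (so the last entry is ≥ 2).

[24; 1, 5, 14]

2111 = 24*85 + 71
85 = 1*71 + 14
71 = 5*14 + 1
14 = 14*1 + 0  (stop)
So 2111/85 = [24; 1, 5, 14].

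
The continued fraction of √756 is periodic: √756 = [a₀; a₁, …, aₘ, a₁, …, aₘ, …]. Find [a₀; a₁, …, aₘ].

[27; 2, 54]

a₀ = ⌊√756⌋ = 27.
With m₀=0, d₀=1 and mₖ₊₁ = dₖaₖ − mₖ, dₖ₊₁ = (n − mₖ₊₁²)/dₖ, aₖ₊₁ = ⌊(a₀+mₖ₊₁)/dₖ₊₁⌋:
  k=1: m=27, d=27, a=2
  k=2: m=27, d=1, a=54
d=1 and a=2a₀=54 at k=2, so the next step gives (m, d) = (27, 27) again — its k=1 value — and the period has length 2.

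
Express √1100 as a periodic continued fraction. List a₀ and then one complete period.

a₀ = ⌊√1100⌋ = 33.

[33; 6, 66]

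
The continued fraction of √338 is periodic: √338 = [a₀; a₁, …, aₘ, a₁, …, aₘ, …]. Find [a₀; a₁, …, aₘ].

[18; 2, 1, 1, 2, 36]

a₀ = ⌊√338⌋ = 18.
With m₀=0, d₀=1 and mₖ₊₁ = dₖaₖ − mₖ, dₖ₊₁ = (n − mₖ₊₁²)/dₖ, aₖ₊₁ = ⌊(a₀+mₖ₊₁)/dₖ₊₁⌋:
  k=1: m=18, d=14, a=2
  k=2: m=10, d=17, a=1
  k=3: m=7, d=17, a=1
  k=4: m=10, d=14, a=2
  k=5: m=18, d=1, a=36
d=1 and a=2a₀=36 at k=5, so the next step gives (m, d) = (18, 14) again — its k=1 value — and the period has length 5.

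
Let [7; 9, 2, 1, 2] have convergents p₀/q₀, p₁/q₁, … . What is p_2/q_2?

135/19

Using pₖ = aₖpₖ₋₁ + pₖ₋₂, qₖ = aₖqₖ₋₁ + qₖ₋₂ (with p₋₁=1, p₋₂=0, q₋₁=0, q₋₂=1):
  k=0: a=7, p=7, q=1
  k=1: a=9, p=64, q=9
  k=2: a=2, p=135, q=19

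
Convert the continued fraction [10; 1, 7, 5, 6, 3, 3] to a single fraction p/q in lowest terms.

28968/2663

Fold from the inside: start with 3/1.
  3 + 1/3 = 10/3
  6 + 3/10 = 63/10
  5 + 10/63 = 325/63
  7 + 63/325 = 2338/325
  1 + 325/2338 = 2663/2338
  10 + 2338/2663 = 28968/2663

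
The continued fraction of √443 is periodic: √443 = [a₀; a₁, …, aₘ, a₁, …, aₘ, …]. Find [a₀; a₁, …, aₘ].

a₀ = ⌊√443⌋ = 21.
With m₀=0, d₀=1 and mₖ₊₁ = dₖaₖ − mₖ, dₖ₊₁ = (n − mₖ₊₁²)/dₖ, aₖ₊₁ = ⌊(a₀+mₖ₊₁)/dₖ₊₁⌋:
  k=1: m=21, d=2, a=21
  k=2: m=21, d=1, a=42
d=1 and a=2a₀=42 at k=2, so the next step gives (m, d) = (21, 2) again — its k=1 value — and the period has length 2.

[21; 21, 42]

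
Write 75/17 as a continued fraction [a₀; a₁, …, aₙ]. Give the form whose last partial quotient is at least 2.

[4; 2, 2, 3]

75 = 4×17 + 7
17 = 2×7 + 3
7 = 2×3 + 1
3 = 3×1 + 0  (stop)
So 75/17 = [4; 2, 2, 3].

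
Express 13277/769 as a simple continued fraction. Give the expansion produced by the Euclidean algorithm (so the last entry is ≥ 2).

13277 = 17*769 + 204
769 = 3*204 + 157
204 = 1*157 + 47
157 = 3*47 + 16
47 = 2*16 + 15
16 = 1*15 + 1
15 = 15*1 + 0  (stop)
So 13277/769 = [17; 3, 1, 3, 2, 1, 15].

[17; 3, 1, 3, 2, 1, 15]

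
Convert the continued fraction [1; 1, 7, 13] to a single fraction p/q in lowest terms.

197/105

Using pₖ = aₖpₖ₋₁ + pₖ₋₂ and qₖ = aₖqₖ₋₁ + qₖ₋₂:
  k=0: a=1, p=1, q=1
  k=1: a=1, p=2, q=1
  k=2: a=7, p=15, q=8
  k=3: a=13, p=197, q=105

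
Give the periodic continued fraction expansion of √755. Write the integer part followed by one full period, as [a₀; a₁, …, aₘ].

[27; 2, 10, 2, 54]

a₀ = ⌊√755⌋ = 27.
With m₀=0, d₀=1 and mₖ₊₁ = dₖaₖ − mₖ, dₖ₊₁ = (n − mₖ₊₁²)/dₖ, aₖ₊₁ = ⌊(a₀+mₖ₊₁)/dₖ₊₁⌋:
  k=1: m=27, d=26, a=2
  k=2: m=25, d=5, a=10
  k=3: m=25, d=26, a=2
  k=4: m=27, d=1, a=54
d=1 and a=2a₀=54 at k=4, so the next step gives (m, d) = (27, 26) again — its k=1 value — and the period has length 4.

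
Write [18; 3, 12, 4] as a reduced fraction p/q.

Fold from the inside: start with 4/1.
  12 + 1/4 = 49/4
  3 + 4/49 = 151/49
  18 + 49/151 = 2767/151

2767/151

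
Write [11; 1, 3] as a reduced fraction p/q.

Fold from the inside: start with 3/1.
  1 + 1/3 = 4/3
  11 + 3/4 = 47/4

47/4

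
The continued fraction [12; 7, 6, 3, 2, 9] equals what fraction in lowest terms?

Using pₖ = aₖpₖ₋₁ + pₖ₋₂ and qₖ = aₖqₖ₋₁ + qₖ₋₂:
  k=0: a=12, p=12, q=1
  k=1: a=7, p=85, q=7
  k=2: a=6, p=522, q=43
  k=3: a=3, p=1651, q=136
  k=4: a=2, p=3824, q=315
  k=5: a=9, p=36067, q=2971

36067/2971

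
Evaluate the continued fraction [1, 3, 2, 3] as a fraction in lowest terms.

31/24

Using pₖ = aₖpₖ₋₁ + pₖ₋₂ and qₖ = aₖqₖ₋₁ + qₖ₋₂:
  k=0: a=1, p=1, q=1
  k=1: a=3, p=4, q=3
  k=2: a=2, p=9, q=7
  k=3: a=3, p=31, q=24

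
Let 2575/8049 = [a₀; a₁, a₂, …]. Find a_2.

2575 = 0·8049 + 2575   →  a_0 = 0
8049 = 3·2575 + 324   →  a_1 = 3
2575 = 7·324 + 307   →  a_2 = 7

7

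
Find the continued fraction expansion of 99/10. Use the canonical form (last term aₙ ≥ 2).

99 = 9*10 + 9
10 = 1*9 + 1
9 = 9*1 + 0  (stop)
So 99/10 = [9; 1, 9].

[9; 1, 9]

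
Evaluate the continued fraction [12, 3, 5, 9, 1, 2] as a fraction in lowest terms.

Fold from the inside: start with 2/1.
  1 + 1/2 = 3/2
  9 + 2/3 = 29/3
  5 + 3/29 = 148/29
  3 + 29/148 = 473/148
  12 + 148/473 = 5824/473

5824/473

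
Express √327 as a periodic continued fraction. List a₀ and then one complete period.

[18; 12, 36]

a₀ = ⌊√327⌋ = 18.
With m₀=0, d₀=1 and mₖ₊₁ = dₖaₖ − mₖ, dₖ₊₁ = (n − mₖ₊₁²)/dₖ, aₖ₊₁ = ⌊(a₀+mₖ₊₁)/dₖ₊₁⌋:
  k=1: m=18, d=3, a=12
  k=2: m=18, d=1, a=36
d=1 and a=2a₀=36 at k=2, so the next step gives (m, d) = (18, 3) again — its k=1 value — and the period has length 2.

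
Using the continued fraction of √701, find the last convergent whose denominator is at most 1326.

√701 = [26; 2, 10, 10, 2, 52, …] (period length 5).
Convergents:
  p_0/q_0 = 26/1
  p_1/q_1 = 53/2
  p_2/q_2 = 556/21
  p_3/q_3 = 5613/212
  p_4/q_4 = 11782/445
  p_5/q_5 = 618277/23352
q_4 = 445 ≤ 1326 < 23352 = q_5, so the answer is 11782/445.

11782/445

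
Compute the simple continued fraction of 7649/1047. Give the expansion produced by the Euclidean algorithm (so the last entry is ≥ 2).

7649 = 7·1047 + 320
1047 = 3·320 + 87
320 = 3·87 + 59
87 = 1·59 + 28
59 = 2·28 + 3
28 = 9·3 + 1
3 = 3·1 + 0  (stop)
So 7649/1047 = [7; 3, 3, 1, 2, 9, 3].

[7; 3, 3, 1, 2, 9, 3]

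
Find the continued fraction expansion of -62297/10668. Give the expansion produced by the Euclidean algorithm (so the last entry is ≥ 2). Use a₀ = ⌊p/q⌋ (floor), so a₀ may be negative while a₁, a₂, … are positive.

[-6; 6, 4, 3, 1, 9, 3, 3]

-62297 = -6·10668 + 1711
10668 = 6·1711 + 402
1711 = 4·402 + 103
402 = 3·103 + 93
103 = 1·93 + 10
93 = 9·10 + 3
10 = 3·3 + 1
3 = 3·1 + 0  (stop)
So -62297/10668 = [-6; 6, 4, 3, 1, 9, 3, 3].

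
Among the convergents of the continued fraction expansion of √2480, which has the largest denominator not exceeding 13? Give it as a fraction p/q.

√2480 = [49; 1, 3, 1, 98, …] (period length 4).
Convergents:
  p_0/q_0 = 49/1
  p_1/q_1 = 50/1
  p_2/q_2 = 199/4
  p_3/q_3 = 249/5
  p_4/q_4 = 24601/494
q_3 = 5 ≤ 13 < 494 = q_4, so the answer is 249/5.

249/5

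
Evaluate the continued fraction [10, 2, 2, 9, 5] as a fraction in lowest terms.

Using pₖ = aₖpₖ₋₁ + pₖ₋₂ and qₖ = aₖqₖ₋₁ + qₖ₋₂:
  k=0: a=10, p=10, q=1
  k=1: a=2, p=21, q=2
  k=2: a=2, p=52, q=5
  k=3: a=9, p=489, q=47
  k=4: a=5, p=2497, q=240

2497/240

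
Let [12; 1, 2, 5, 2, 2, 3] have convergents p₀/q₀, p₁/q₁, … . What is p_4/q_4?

444/35

Using pₖ = aₖpₖ₋₁ + pₖ₋₂, qₖ = aₖqₖ₋₁ + qₖ₋₂ (with p₋₁=1, p₋₂=0, q₋₁=0, q₋₂=1):
  k=0: a=12, p=12, q=1
  k=1: a=1, p=13, q=1
  k=2: a=2, p=38, q=3
  k=3: a=5, p=203, q=16
  k=4: a=2, p=444, q=35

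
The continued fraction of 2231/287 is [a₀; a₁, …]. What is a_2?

3

2231 = 7·287 + 222   →  a_0 = 7
287 = 1·222 + 65   →  a_1 = 1
222 = 3·65 + 27   →  a_2 = 3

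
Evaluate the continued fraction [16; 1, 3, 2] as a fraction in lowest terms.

Fold from the inside: start with 2/1.
  3 + 1/2 = 7/2
  1 + 2/7 = 9/7
  16 + 7/9 = 151/9

151/9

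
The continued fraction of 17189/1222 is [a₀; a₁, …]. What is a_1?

17189 = 14·1222 + 81   →  a_0 = 14
1222 = 15·81 + 7   →  a_1 = 15

15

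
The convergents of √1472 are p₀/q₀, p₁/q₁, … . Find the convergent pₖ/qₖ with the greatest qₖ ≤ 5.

√1472 = [38; 2, 1, 2, 1, 2, 76, …] (period length 6).
Convergents:
  p_0/q_0 = 38/1
  p_1/q_1 = 77/2
  p_2/q_2 = 115/3
  p_3/q_3 = 307/8
q_2 = 3 ≤ 5 < 8 = q_3, so the answer is 115/3.

115/3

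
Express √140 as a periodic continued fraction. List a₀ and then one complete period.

[11; 1, 4, 1, 22]

a₀ = ⌊√140⌋ = 11.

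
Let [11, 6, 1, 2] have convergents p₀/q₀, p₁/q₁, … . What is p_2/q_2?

Using pₖ = aₖpₖ₋₁ + pₖ₋₂, qₖ = aₖqₖ₋₁ + qₖ₋₂ (with p₋₁=1, p₋₂=0, q₋₁=0, q₋₂=1):
  k=0: a=11, p=11, q=1
  k=1: a=6, p=67, q=6
  k=2: a=1, p=78, q=7

78/7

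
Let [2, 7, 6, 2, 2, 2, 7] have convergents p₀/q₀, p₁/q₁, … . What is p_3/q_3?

199/93

Using pₖ = aₖpₖ₋₁ + pₖ₋₂, qₖ = aₖqₖ₋₁ + qₖ₋₂ (with p₋₁=1, p₋₂=0, q₋₁=0, q₋₂=1):
  k=0: a=2, p=2, q=1
  k=1: a=7, p=15, q=7
  k=2: a=6, p=92, q=43
  k=3: a=2, p=199, q=93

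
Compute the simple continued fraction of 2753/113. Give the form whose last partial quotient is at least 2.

[24; 2, 1, 3, 10]

2753 = 24*113 + 41
113 = 2*41 + 31
41 = 1*31 + 10
31 = 3*10 + 1
10 = 10*1 + 0  (stop)
So 2753/113 = [24; 2, 1, 3, 10].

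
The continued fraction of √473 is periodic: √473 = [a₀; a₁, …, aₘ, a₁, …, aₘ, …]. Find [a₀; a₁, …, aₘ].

[21; 1, 2, 1, 42]

a₀ = ⌊√473⌋ = 21.
With m₀=0, d₀=1 and mₖ₊₁ = dₖaₖ − mₖ, dₖ₊₁ = (n − mₖ₊₁²)/dₖ, aₖ₊₁ = ⌊(a₀+mₖ₊₁)/dₖ₊₁⌋:
  k=1: m=21, d=32, a=1
  k=2: m=11, d=11, a=2
  k=3: m=11, d=32, a=1
  k=4: m=21, d=1, a=42
d=1 and a=2a₀=42 at k=4, so the next step gives (m, d) = (21, 32) again — its k=1 value — and the period has length 4.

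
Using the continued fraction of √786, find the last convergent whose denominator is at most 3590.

√786 = [28; 28, 56, …] (period length 2).
Convergents:
  p_0/q_0 = 28/1
  p_1/q_1 = 785/28
  p_2/q_2 = 43988/1569
  p_3/q_3 = 1232449/43960
q_2 = 1569 ≤ 3590 < 43960 = q_3, so the answer is 43988/1569.

43988/1569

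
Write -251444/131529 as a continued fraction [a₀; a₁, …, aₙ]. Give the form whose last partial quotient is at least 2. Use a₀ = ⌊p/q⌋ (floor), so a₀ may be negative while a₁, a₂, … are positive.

[-2; 11, 3, 13, 16, 18]

-251444 = -2*131529 + 11614
131529 = 11*11614 + 3775
11614 = 3*3775 + 289
3775 = 13*289 + 18
289 = 16*18 + 1
18 = 18*1 + 0  (stop)
So -251444/131529 = [-2; 11, 3, 13, 16, 18].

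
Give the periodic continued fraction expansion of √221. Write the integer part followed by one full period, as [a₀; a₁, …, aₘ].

[14; 1, 6, 2, 6, 1, 28]

a₀ = ⌊√221⌋ = 14.
With m₀=0, d₀=1 and mₖ₊₁ = dₖaₖ − mₖ, dₖ₊₁ = (n − mₖ₊₁²)/dₖ, aₖ₊₁ = ⌊(a₀+mₖ₊₁)/dₖ₊₁⌋:
  k=1: m=14, d=25, a=1
  k=2: m=11, d=4, a=6
  k=3: m=13, d=13, a=2
  k=4: m=13, d=4, a=6
  k=5: m=11, d=25, a=1
  k=6: m=14, d=1, a=28
d=1 and a=2a₀=28 at k=6, so the next step gives (m, d) = (14, 25) again — its k=1 value — and the period has length 6.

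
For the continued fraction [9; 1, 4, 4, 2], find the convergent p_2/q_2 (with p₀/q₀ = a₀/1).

Using pₖ = aₖpₖ₋₁ + pₖ₋₂, qₖ = aₖqₖ₋₁ + qₖ₋₂ (with p₋₁=1, p₋₂=0, q₋₁=0, q₋₂=1):
  k=0: a=9, p=9, q=1
  k=1: a=1, p=10, q=1
  k=2: a=4, p=49, q=5

49/5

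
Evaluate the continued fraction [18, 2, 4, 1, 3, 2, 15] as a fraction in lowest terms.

Fold from the inside: start with 15/1.
  2 + 1/15 = 31/15
  3 + 15/31 = 108/31
  1 + 31/108 = 139/108
  4 + 108/139 = 664/139
  2 + 139/664 = 1467/664
  18 + 664/1467 = 27070/1467

27070/1467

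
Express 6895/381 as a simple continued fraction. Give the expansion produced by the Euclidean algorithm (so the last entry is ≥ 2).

6895 = 18×381 + 37
381 = 10×37 + 11
37 = 3×11 + 4
11 = 2×4 + 3
4 = 1×3 + 1
3 = 3×1 + 0  (stop)
So 6895/381 = [18; 10, 3, 2, 1, 3].

[18; 10, 3, 2, 1, 3]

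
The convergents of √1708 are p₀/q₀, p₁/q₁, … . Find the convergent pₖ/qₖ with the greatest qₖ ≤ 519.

√1708 = [41; 3, 20, 3, 82, …] (period length 4).
Convergents:
  p_0/q_0 = 41/1
  p_1/q_1 = 124/3
  p_2/q_2 = 2521/61
  p_3/q_3 = 7687/186
  p_4/q_4 = 632855/15313
q_3 = 186 ≤ 519 < 15313 = q_4, so the answer is 7687/186.

7687/186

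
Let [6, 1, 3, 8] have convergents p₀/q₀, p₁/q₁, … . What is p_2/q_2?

27/4

Using pₖ = aₖpₖ₋₁ + pₖ₋₂, qₖ = aₖqₖ₋₁ + qₖ₋₂ (with p₋₁=1, p₋₂=0, q₋₁=0, q₋₂=1):
  k=0: a=6, p=6, q=1
  k=1: a=1, p=7, q=1
  k=2: a=3, p=27, q=4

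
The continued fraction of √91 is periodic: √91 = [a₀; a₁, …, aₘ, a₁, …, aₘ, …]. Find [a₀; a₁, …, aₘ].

a₀ = ⌊√91⌋ = 9.
With m₀=0, d₀=1 and mₖ₊₁ = dₖaₖ − mₖ, dₖ₊₁ = (n − mₖ₊₁²)/dₖ, aₖ₊₁ = ⌊(a₀+mₖ₊₁)/dₖ₊₁⌋:
  k=1: m=9, d=10, a=1
  k=2: m=1, d=9, a=1
  k=3: m=8, d=3, a=5
  k=4: m=7, d=14, a=1
  k=5: m=7, d=3, a=5
  k=6: m=8, d=9, a=1
  k=7: m=1, d=10, a=1
  k=8: m=9, d=1, a=18
d=1 and a=2a₀=18 at k=8, so the next step gives (m, d) = (9, 10) again — its k=1 value — and the period has length 8.

[9; 1, 1, 5, 1, 5, 1, 1, 18]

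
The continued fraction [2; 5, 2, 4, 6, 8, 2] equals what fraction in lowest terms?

11536/5283

Fold from the inside: start with 2/1.
  8 + 1/2 = 17/2
  6 + 2/17 = 104/17
  4 + 17/104 = 433/104
  2 + 104/433 = 970/433
  5 + 433/970 = 5283/970
  2 + 970/5283 = 11536/5283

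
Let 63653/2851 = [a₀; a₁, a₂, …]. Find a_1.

3

63653 = 22·2851 + 931   →  a_0 = 22
2851 = 3·931 + 58   →  a_1 = 3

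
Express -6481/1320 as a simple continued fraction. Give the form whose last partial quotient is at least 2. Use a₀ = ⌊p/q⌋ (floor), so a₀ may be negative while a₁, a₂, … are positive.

-6481 = -5·1320 + 119
1320 = 11·119 + 11
119 = 10·11 + 9
11 = 1·9 + 2
9 = 4·2 + 1
2 = 2·1 + 0  (stop)
So -6481/1320 = [-5; 11, 10, 1, 4, 2].

[-5; 11, 10, 1, 4, 2]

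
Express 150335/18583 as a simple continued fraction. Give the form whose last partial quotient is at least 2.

150335 = 8×18583 + 1671
18583 = 11×1671 + 202
1671 = 8×202 + 55
202 = 3×55 + 37
55 = 1×37 + 18
37 = 2×18 + 1
18 = 18×1 + 0  (stop)
So 150335/18583 = [8; 11, 8, 3, 1, 2, 18].

[8; 11, 8, 3, 1, 2, 18]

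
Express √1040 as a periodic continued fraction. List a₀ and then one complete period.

a₀ = ⌊√1040⌋ = 32.
With m₀=0, d₀=1 and mₖ₊₁ = dₖaₖ − mₖ, dₖ₊₁ = (n − mₖ₊₁²)/dₖ, aₖ₊₁ = ⌊(a₀+mₖ₊₁)/dₖ₊₁⌋:
  k=1: m=32, d=16, a=4
  k=2: m=32, d=1, a=64
d=1 and a=2a₀=64 at k=2, so the next step gives (m, d) = (32, 16) again — its k=1 value — and the period has length 2.

[32; 4, 64]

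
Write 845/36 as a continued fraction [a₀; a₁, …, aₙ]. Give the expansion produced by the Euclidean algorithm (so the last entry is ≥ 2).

845 = 23·36 + 17
36 = 2·17 + 2
17 = 8·2 + 1
2 = 2·1 + 0  (stop)
So 845/36 = [23; 2, 8, 2].

[23; 2, 8, 2]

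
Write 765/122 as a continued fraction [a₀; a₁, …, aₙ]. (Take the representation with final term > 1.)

765 = 6*122 + 33
122 = 3*33 + 23
33 = 1*23 + 10
23 = 2*10 + 3
10 = 3*3 + 1
3 = 3*1 + 0  (stop)
So 765/122 = [6; 3, 1, 2, 3, 3].

[6; 3, 1, 2, 3, 3]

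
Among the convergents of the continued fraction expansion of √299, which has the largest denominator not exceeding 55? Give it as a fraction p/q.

415/24

√299 = [17; 3, 2, 3, 34, …] (period length 4).
Convergents:
  p_0/q_0 = 17/1
  p_1/q_1 = 52/3
  p_2/q_2 = 121/7
  p_3/q_3 = 415/24
  p_4/q_4 = 14231/823
q_3 = 24 ≤ 55 < 823 = q_4, so the answer is 415/24.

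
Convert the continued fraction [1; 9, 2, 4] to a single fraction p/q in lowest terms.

94/85

Using pₖ = aₖpₖ₋₁ + pₖ₋₂ and qₖ = aₖqₖ₋₁ + qₖ₋₂:
  k=0: a=1, p=1, q=1
  k=1: a=9, p=10, q=9
  k=2: a=2, p=21, q=19
  k=3: a=4, p=94, q=85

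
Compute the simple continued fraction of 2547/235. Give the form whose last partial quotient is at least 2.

[10; 1, 5, 5, 2, 3]

2547 = 10×235 + 197
235 = 1×197 + 38
197 = 5×38 + 7
38 = 5×7 + 3
7 = 2×3 + 1
3 = 3×1 + 0  (stop)
So 2547/235 = [10; 1, 5, 5, 2, 3].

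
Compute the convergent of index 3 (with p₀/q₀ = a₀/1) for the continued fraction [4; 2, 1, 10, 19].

139/32

Using pₖ = aₖpₖ₋₁ + pₖ₋₂, qₖ = aₖqₖ₋₁ + qₖ₋₂ (with p₋₁=1, p₋₂=0, q₋₁=0, q₋₂=1):
  k=0: a=4, p=4, q=1
  k=1: a=2, p=9, q=2
  k=2: a=1, p=13, q=3
  k=3: a=10, p=139, q=32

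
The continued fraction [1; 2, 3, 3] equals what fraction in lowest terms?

Using pₖ = aₖpₖ₋₁ + pₖ₋₂ and qₖ = aₖqₖ₋₁ + qₖ₋₂:
  k=0: a=1, p=1, q=1
  k=1: a=2, p=3, q=2
  k=2: a=3, p=10, q=7
  k=3: a=3, p=33, q=23

33/23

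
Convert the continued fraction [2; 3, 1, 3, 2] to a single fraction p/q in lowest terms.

77/34

Fold from the inside: start with 2/1.
  3 + 1/2 = 7/2
  1 + 2/7 = 9/7
  3 + 7/9 = 34/9
  2 + 9/34 = 77/34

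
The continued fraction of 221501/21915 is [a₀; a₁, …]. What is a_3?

221501 = 10·21915 + 2351   →  a_0 = 10
21915 = 9·2351 + 756   →  a_1 = 9
2351 = 3·756 + 83   →  a_2 = 3
756 = 9·83 + 9   →  a_3 = 9

9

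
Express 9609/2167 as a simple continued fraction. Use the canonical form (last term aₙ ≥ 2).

[4; 2, 3, 3, 3, 5, 2, 2]

9609 = 4×2167 + 941
2167 = 2×941 + 285
941 = 3×285 + 86
285 = 3×86 + 27
86 = 3×27 + 5
27 = 5×5 + 2
5 = 2×2 + 1
2 = 2×1 + 0  (stop)
So 9609/2167 = [4; 2, 3, 3, 3, 5, 2, 2].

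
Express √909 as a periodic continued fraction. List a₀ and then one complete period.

[30; 6, 1, 2, 6, 2, 1, 6, 60]

a₀ = ⌊√909⌋ = 30.
With m₀=0, d₀=1 and mₖ₊₁ = dₖaₖ − mₖ, dₖ₊₁ = (n − mₖ₊₁²)/dₖ, aₖ₊₁ = ⌊(a₀+mₖ₊₁)/dₖ₊₁⌋:
  k=1: m=30, d=9, a=6
  k=2: m=24, d=37, a=1
  k=3: m=13, d=20, a=2
  k=4: m=27, d=9, a=6
  k=5: m=27, d=20, a=2
  k=6: m=13, d=37, a=1
  k=7: m=24, d=9, a=6
  k=8: m=30, d=1, a=60
d=1 and a=2a₀=60 at k=8, so the next step gives (m, d) = (30, 9) again — its k=1 value — and the period has length 8.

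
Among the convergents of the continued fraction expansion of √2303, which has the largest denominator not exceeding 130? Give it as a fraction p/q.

4607/96

√2303 = [47; 1, 94, …] (period length 2).
Convergents:
  p_0/q_0 = 47/1
  p_1/q_1 = 48/1
  p_2/q_2 = 4559/95
  p_3/q_3 = 4607/96
  p_4/q_4 = 437617/9119
q_3 = 96 ≤ 130 < 9119 = q_4, so the answer is 4607/96.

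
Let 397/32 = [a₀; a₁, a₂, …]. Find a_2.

2

397 = 12·32 + 13   →  a_0 = 12
32 = 2·13 + 6   →  a_1 = 2
13 = 2·6 + 1   →  a_2 = 2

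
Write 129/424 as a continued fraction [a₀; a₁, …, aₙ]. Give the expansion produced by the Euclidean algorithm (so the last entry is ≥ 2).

129 = 0·424 + 129
424 = 3·129 + 37
129 = 3·37 + 18
37 = 2·18 + 1
18 = 18·1 + 0  (stop)
So 129/424 = [0; 3, 3, 2, 18].

[0; 3, 3, 2, 18]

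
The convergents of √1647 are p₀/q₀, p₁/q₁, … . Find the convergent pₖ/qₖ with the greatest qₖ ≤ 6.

√1647 = [40; 1, 1, 2, 1, 1, 80, …] (period length 6).
Convergents:
  p_0/q_0 = 40/1
  p_1/q_1 = 41/1
  p_2/q_2 = 81/2
  p_3/q_3 = 203/5
  p_4/q_4 = 284/7
q_3 = 5 ≤ 6 < 7 = q_4, so the answer is 203/5.

203/5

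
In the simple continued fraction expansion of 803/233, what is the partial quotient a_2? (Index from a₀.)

803 = 3·233 + 104   →  a_0 = 3
233 = 2·104 + 25   →  a_1 = 2
104 = 4·25 + 4   →  a_2 = 4

4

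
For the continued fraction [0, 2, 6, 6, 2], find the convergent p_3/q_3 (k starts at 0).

37/80

Using pₖ = aₖpₖ₋₁ + pₖ₋₂, qₖ = aₖqₖ₋₁ + qₖ₋₂ (with p₋₁=1, p₋₂=0, q₋₁=0, q₋₂=1):
  k=0: a=0, p=0, q=1
  k=1: a=2, p=1, q=2
  k=2: a=6, p=6, q=13
  k=3: a=6, p=37, q=80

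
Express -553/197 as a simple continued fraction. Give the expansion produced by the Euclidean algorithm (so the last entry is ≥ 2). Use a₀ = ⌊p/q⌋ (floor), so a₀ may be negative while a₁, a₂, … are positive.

-553 = -3·197 + 38
197 = 5·38 + 7
38 = 5·7 + 3
7 = 2·3 + 1
3 = 3·1 + 0  (stop)
So -553/197 = [-3; 5, 5, 2, 3].

[-3; 5, 5, 2, 3]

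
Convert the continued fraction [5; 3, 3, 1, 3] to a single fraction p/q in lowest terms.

260/49

Using pₖ = aₖpₖ₋₁ + pₖ₋₂ and qₖ = aₖqₖ₋₁ + qₖ₋₂:
  k=0: a=5, p=5, q=1
  k=1: a=3, p=16, q=3
  k=2: a=3, p=53, q=10
  k=3: a=1, p=69, q=13
  k=4: a=3, p=260, q=49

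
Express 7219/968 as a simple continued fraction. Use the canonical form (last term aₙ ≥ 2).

7219 = 7*968 + 443
968 = 2*443 + 82
443 = 5*82 + 33
82 = 2*33 + 16
33 = 2*16 + 1
16 = 16*1 + 0  (stop)
So 7219/968 = [7; 2, 5, 2, 2, 16].

[7; 2, 5, 2, 2, 16]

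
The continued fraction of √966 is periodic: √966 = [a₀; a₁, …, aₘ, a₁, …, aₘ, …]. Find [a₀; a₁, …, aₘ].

[31; 12, 2, 2, 2, 12, 62]

a₀ = ⌊√966⌋ = 31.
With m₀=0, d₀=1 and mₖ₊₁ = dₖaₖ − mₖ, dₖ₊₁ = (n − mₖ₊₁²)/dₖ, aₖ₊₁ = ⌊(a₀+mₖ₊₁)/dₖ₊₁⌋:
  k=1: m=31, d=5, a=12
  k=2: m=29, d=25, a=2
  k=3: m=21, d=21, a=2
  k=4: m=21, d=25, a=2
  k=5: m=29, d=5, a=12
  k=6: m=31, d=1, a=62
d=1 and a=2a₀=62 at k=6, so the next step gives (m, d) = (31, 5) again — its k=1 value — and the period has length 6.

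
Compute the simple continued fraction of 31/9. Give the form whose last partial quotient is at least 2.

31 = 3·9 + 4
9 = 2·4 + 1
4 = 4·1 + 0  (stop)
So 31/9 = [3; 2, 4].

[3; 2, 4]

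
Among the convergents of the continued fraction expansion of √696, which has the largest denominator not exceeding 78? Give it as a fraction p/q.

√696 = [26; 2, 1, 1, 1, 1, 1, 2, 52, …] (period length 8).
Convergents:
  p_0/q_0 = 26/1
  p_1/q_1 = 53/2
  p_2/q_2 = 79/3
  p_3/q_3 = 132/5
  p_4/q_4 = 211/8
  p_5/q_5 = 343/13
  p_6/q_6 = 554/21
  p_7/q_7 = 1451/55
  p_8/q_8 = 76006/2881
q_7 = 55 ≤ 78 < 2881 = q_8, so the answer is 1451/55.

1451/55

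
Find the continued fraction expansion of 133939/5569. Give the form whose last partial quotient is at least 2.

133939 = 24×5569 + 283
5569 = 19×283 + 192
283 = 1×192 + 91
192 = 2×91 + 10
91 = 9×10 + 1
10 = 10×1 + 0  (stop)
So 133939/5569 = [24; 19, 1, 2, 9, 10].

[24; 19, 1, 2, 9, 10]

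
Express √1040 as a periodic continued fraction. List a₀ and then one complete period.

[32; 4, 64]

a₀ = ⌊√1040⌋ = 32.
With m₀=0, d₀=1 and mₖ₊₁ = dₖaₖ − mₖ, dₖ₊₁ = (n − mₖ₊₁²)/dₖ, aₖ₊₁ = ⌊(a₀+mₖ₊₁)/dₖ₊₁⌋:
  k=1: m=32, d=16, a=4
  k=2: m=32, d=1, a=64
d=1 and a=2a₀=64 at k=2, so the next step gives (m, d) = (32, 16) again — its k=1 value — and the period has length 2.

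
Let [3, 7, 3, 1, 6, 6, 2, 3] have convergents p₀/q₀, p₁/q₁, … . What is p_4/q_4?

615/196

Using pₖ = aₖpₖ₋₁ + pₖ₋₂, qₖ = aₖqₖ₋₁ + qₖ₋₂ (with p₋₁=1, p₋₂=0, q₋₁=0, q₋₂=1):
  k=0: a=3, p=3, q=1
  k=1: a=7, p=22, q=7
  k=2: a=3, p=69, q=22
  k=3: a=1, p=91, q=29
  k=4: a=6, p=615, q=196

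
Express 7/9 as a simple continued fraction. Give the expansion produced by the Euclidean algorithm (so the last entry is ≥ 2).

7 = 0×9 + 7
9 = 1×7 + 2
7 = 3×2 + 1
2 = 2×1 + 0  (stop)
So 7/9 = [0; 1, 3, 2].

[0; 1, 3, 2]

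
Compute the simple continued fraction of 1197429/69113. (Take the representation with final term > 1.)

[17; 3, 14, 6, 15, 2, 2, 3]

1197429 = 17·69113 + 22508
69113 = 3·22508 + 1589
22508 = 14·1589 + 262
1589 = 6·262 + 17
262 = 15·17 + 7
17 = 2·7 + 3
7 = 2·3 + 1
3 = 3·1 + 0  (stop)
So 1197429/69113 = [17; 3, 14, 6, 15, 2, 2, 3].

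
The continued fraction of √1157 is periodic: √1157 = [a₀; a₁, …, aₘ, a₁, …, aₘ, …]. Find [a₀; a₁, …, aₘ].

a₀ = ⌊√1157⌋ = 34.

[34; 68]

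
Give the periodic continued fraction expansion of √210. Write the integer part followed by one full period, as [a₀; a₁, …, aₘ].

[14; 2, 28]

a₀ = ⌊√210⌋ = 14.
With m₀=0, d₀=1 and mₖ₊₁ = dₖaₖ − mₖ, dₖ₊₁ = (n − mₖ₊₁²)/dₖ, aₖ₊₁ = ⌊(a₀+mₖ₊₁)/dₖ₊₁⌋:
  k=1: m=14, d=14, a=2
  k=2: m=14, d=1, a=28
d=1 and a=2a₀=28 at k=2, so the next step gives (m, d) = (14, 14) again — its k=1 value — and the period has length 2.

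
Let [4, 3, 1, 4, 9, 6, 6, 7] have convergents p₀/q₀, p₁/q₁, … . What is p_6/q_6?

28088/6589

Using pₖ = aₖpₖ₋₁ + pₖ₋₂, qₖ = aₖqₖ₋₁ + qₖ₋₂ (with p₋₁=1, p₋₂=0, q₋₁=0, q₋₂=1):
  k=0: a=4, p=4, q=1
  k=1: a=3, p=13, q=3
  k=2: a=1, p=17, q=4
  k=3: a=4, p=81, q=19
  k=4: a=9, p=746, q=175
  k=5: a=6, p=4557, q=1069
  k=6: a=6, p=28088, q=6589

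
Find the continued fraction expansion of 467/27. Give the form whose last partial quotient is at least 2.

467 = 17·27 + 8
27 = 3·8 + 3
8 = 2·3 + 2
3 = 1·2 + 1
2 = 2·1 + 0  (stop)
So 467/27 = [17; 3, 2, 1, 2].

[17; 3, 2, 1, 2]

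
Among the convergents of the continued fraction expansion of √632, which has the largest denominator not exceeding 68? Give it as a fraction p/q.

√632 = [25; 7, 6, 7, 50, …] (period length 4).
Convergents:
  p_0/q_0 = 25/1
  p_1/q_1 = 176/7
  p_2/q_2 = 1081/43
  p_3/q_3 = 7743/308
q_2 = 43 ≤ 68 < 308 = q_3, so the answer is 1081/43.

1081/43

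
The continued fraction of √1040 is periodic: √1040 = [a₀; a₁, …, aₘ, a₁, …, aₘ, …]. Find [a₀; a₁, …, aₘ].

[32; 4, 64]

a₀ = ⌊√1040⌋ = 32.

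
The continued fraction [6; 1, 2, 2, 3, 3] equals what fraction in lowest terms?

530/79

Fold from the inside: start with 3/1.
  3 + 1/3 = 10/3
  2 + 3/10 = 23/10
  2 + 10/23 = 56/23
  1 + 23/56 = 79/56
  6 + 56/79 = 530/79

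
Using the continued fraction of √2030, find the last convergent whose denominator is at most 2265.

73035/1621

√2030 = [45; 18, 90, …] (period length 2).
Convergents:
  p_0/q_0 = 45/1
  p_1/q_1 = 811/18
  p_2/q_2 = 73035/1621
  p_3/q_3 = 1315441/29196
q_2 = 1621 ≤ 2265 < 29196 = q_3, so the answer is 73035/1621.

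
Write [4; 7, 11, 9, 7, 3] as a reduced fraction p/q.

Using pₖ = aₖpₖ₋₁ + pₖ₋₂ and qₖ = aₖqₖ₋₁ + qₖ₋₂:
  k=0: a=4, p=4, q=1
  k=1: a=7, p=29, q=7
  k=2: a=11, p=323, q=78
  k=3: a=9, p=2936, q=709
  k=4: a=7, p=20875, q=5041
  k=5: a=3, p=65561, q=15832

65561/15832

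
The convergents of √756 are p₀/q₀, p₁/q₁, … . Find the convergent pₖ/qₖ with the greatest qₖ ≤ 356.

√756 = [27; 2, 54, …] (period length 2).
Convergents:
  p_0/q_0 = 27/1
  p_1/q_1 = 55/2
  p_2/q_2 = 2997/109
  p_3/q_3 = 6049/220
  p_4/q_4 = 329643/11989
q_3 = 220 ≤ 356 < 11989 = q_4, so the answer is 6049/220.

6049/220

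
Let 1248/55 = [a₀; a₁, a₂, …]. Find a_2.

1248 = 22·55 + 38   →  a_0 = 22
55 = 1·38 + 17   →  a_1 = 1
38 = 2·17 + 4   →  a_2 = 2

2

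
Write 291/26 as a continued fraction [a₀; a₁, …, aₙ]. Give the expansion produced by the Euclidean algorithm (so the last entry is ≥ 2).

291 = 11*26 + 5
26 = 5*5 + 1
5 = 5*1 + 0  (stop)
So 291/26 = [11; 5, 5].

[11; 5, 5]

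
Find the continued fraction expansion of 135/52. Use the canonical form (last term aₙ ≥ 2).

[2; 1, 1, 2, 10]

135 = 2·52 + 31
52 = 1·31 + 21
31 = 1·21 + 10
21 = 2·10 + 1
10 = 10·1 + 0  (stop)
So 135/52 = [2; 1, 1, 2, 10].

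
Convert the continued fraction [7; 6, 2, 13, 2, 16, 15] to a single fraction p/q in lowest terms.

644657/90108

Fold from the inside: start with 15/1.
  16 + 1/15 = 241/15
  2 + 15/241 = 497/241
  13 + 241/497 = 6702/497
  2 + 497/6702 = 13901/6702
  6 + 6702/13901 = 90108/13901
  7 + 13901/90108 = 644657/90108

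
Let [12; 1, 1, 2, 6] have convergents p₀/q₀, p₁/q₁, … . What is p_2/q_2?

Using pₖ = aₖpₖ₋₁ + pₖ₋₂, qₖ = aₖqₖ₋₁ + qₖ₋₂ (with p₋₁=1, p₋₂=0, q₋₁=0, q₋₂=1):
  k=0: a=12, p=12, q=1
  k=1: a=1, p=13, q=1
  k=2: a=1, p=25, q=2

25/2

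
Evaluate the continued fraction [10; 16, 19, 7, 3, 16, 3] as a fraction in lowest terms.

3396981/337595

Fold from the inside: start with 3/1.
  16 + 1/3 = 49/3
  3 + 3/49 = 150/49
  7 + 49/150 = 1099/150
  19 + 150/1099 = 21031/1099
  16 + 1099/21031 = 337595/21031
  10 + 21031/337595 = 3396981/337595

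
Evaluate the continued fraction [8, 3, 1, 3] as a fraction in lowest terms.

124/15

Using pₖ = aₖpₖ₋₁ + pₖ₋₂ and qₖ = aₖqₖ₋₁ + qₖ₋₂:
  k=0: a=8, p=8, q=1
  k=1: a=3, p=25, q=3
  k=2: a=1, p=33, q=4
  k=3: a=3, p=124, q=15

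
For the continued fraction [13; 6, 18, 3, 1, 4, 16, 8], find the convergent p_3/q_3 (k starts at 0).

4384/333

Using pₖ = aₖpₖ₋₁ + pₖ₋₂, qₖ = aₖqₖ₋₁ + qₖ₋₂ (with p₋₁=1, p₋₂=0, q₋₁=0, q₋₂=1):
  k=0: a=13, p=13, q=1
  k=1: a=6, p=79, q=6
  k=2: a=18, p=1435, q=109
  k=3: a=3, p=4384, q=333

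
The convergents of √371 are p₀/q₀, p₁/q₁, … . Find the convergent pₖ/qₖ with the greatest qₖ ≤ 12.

77/4

√371 = [19; 3, 1, 4, 1, 3, 38, …] (period length 6).
Convergents:
  p_0/q_0 = 19/1
  p_1/q_1 = 58/3
  p_2/q_2 = 77/4
  p_3/q_3 = 366/19
q_2 = 4 ≤ 12 < 19 = q_3, so the answer is 77/4.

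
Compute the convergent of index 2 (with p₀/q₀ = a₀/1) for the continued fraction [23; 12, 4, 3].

1131/49

Using pₖ = aₖpₖ₋₁ + pₖ₋₂, qₖ = aₖqₖ₋₁ + qₖ₋₂ (with p₋₁=1, p₋₂=0, q₋₁=0, q₋₂=1):
  k=0: a=23, p=23, q=1
  k=1: a=12, p=277, q=12
  k=2: a=4, p=1131, q=49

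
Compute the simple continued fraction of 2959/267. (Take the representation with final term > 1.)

[11; 12, 7, 3]

2959 = 11·267 + 22
267 = 12·22 + 3
22 = 7·3 + 1
3 = 3·1 + 0  (stop)
So 2959/267 = [11; 12, 7, 3].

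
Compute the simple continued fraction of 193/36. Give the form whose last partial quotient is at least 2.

[5; 2, 1, 3, 3]

193 = 5*36 + 13
36 = 2*13 + 10
13 = 1*10 + 3
10 = 3*3 + 1
3 = 3*1 + 0  (stop)
So 193/36 = [5; 2, 1, 3, 3].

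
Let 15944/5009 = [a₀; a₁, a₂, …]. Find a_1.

5

15944 = 3·5009 + 917   →  a_0 = 3
5009 = 5·917 + 424   →  a_1 = 5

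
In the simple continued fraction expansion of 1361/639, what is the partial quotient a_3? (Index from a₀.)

1361 = 2·639 + 83   →  a_0 = 2
639 = 7·83 + 58   →  a_1 = 7
83 = 1·58 + 25   →  a_2 = 1
58 = 2·25 + 8   →  a_3 = 2

2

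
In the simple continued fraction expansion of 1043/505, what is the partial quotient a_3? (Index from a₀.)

1043 = 2·505 + 33   →  a_0 = 2
505 = 15·33 + 10   →  a_1 = 15
33 = 3·10 + 3   →  a_2 = 3
10 = 3·3 + 1   →  a_3 = 3

3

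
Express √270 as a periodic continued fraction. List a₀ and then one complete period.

a₀ = ⌊√270⌋ = 16.
With m₀=0, d₀=1 and mₖ₊₁ = dₖaₖ − mₖ, dₖ₊₁ = (n − mₖ₊₁²)/dₖ, aₖ₊₁ = ⌊(a₀+mₖ₊₁)/dₖ₊₁⌋:
  k=1: m=16, d=14, a=2
  k=2: m=12, d=9, a=3
  k=3: m=15, d=5, a=6
  k=4: m=15, d=9, a=3
  k=5: m=12, d=14, a=2
  k=6: m=16, d=1, a=32
d=1 and a=2a₀=32 at k=6, so the next step gives (m, d) = (16, 14) again — its k=1 value — and the period has length 6.

[16; 2, 3, 6, 3, 2, 32]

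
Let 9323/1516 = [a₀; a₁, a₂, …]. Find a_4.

9

9323 = 6·1516 + 227   →  a_0 = 6
1516 = 6·227 + 154   →  a_1 = 6
227 = 1·154 + 73   →  a_2 = 1
154 = 2·73 + 8   →  a_3 = 2
73 = 9·8 + 1   →  a_4 = 9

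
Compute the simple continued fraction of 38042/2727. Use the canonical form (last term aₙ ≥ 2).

38042 = 13*2727 + 2591
2727 = 1*2591 + 136
2591 = 19*136 + 7
136 = 19*7 + 3
7 = 2*3 + 1
3 = 3*1 + 0  (stop)
So 38042/2727 = [13; 1, 19, 19, 2, 3].

[13; 1, 19, 19, 2, 3]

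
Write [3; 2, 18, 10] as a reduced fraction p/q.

Fold from the inside: start with 10/1.
  18 + 1/10 = 181/10
  2 + 10/181 = 372/181
  3 + 181/372 = 1297/372

1297/372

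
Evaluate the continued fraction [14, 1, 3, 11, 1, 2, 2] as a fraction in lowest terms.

Using pₖ = aₖpₖ₋₁ + pₖ₋₂ and qₖ = aₖqₖ₋₁ + qₖ₋₂:
  k=0: a=14, p=14, q=1
  k=1: a=1, p=15, q=1
  k=2: a=3, p=59, q=4
  k=3: a=11, p=664, q=45
  k=4: a=1, p=723, q=49
  k=5: a=2, p=2110, q=143
  k=6: a=2, p=4943, q=335

4943/335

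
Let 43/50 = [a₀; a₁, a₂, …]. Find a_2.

6

43 = 0·50 + 43   →  a_0 = 0
50 = 1·43 + 7   →  a_1 = 1
43 = 6·7 + 1   →  a_2 = 6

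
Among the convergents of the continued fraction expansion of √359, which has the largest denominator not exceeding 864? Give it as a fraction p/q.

√359 = [18; 1, 17, 1, 36, …] (period length 4).
Convergents:
  p_0/q_0 = 18/1
  p_1/q_1 = 19/1
  p_2/q_2 = 341/18
  p_3/q_3 = 360/19
  p_4/q_4 = 13301/702
  p_5/q_5 = 13661/721
  p_6/q_6 = 245538/12959
q_5 = 721 ≤ 864 < 12959 = q_6, so the answer is 13661/721.

13661/721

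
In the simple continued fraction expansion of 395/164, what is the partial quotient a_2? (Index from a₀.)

395 = 2·164 + 67   →  a_0 = 2
164 = 2·67 + 30   →  a_1 = 2
67 = 2·30 + 7   →  a_2 = 2

2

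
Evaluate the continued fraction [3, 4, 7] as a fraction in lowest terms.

94/29

Using pₖ = aₖpₖ₋₁ + pₖ₋₂ and qₖ = aₖqₖ₋₁ + qₖ₋₂:
  k=0: a=3, p=3, q=1
  k=1: a=4, p=13, q=4
  k=2: a=7, p=94, q=29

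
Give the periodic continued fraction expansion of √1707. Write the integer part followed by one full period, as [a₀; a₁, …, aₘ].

[41; 3, 6, 41, 6, 3, 82]

a₀ = ⌊√1707⌋ = 41.
With m₀=0, d₀=1 and mₖ₊₁ = dₖaₖ − mₖ, dₖ₊₁ = (n − mₖ₊₁²)/dₖ, aₖ₊₁ = ⌊(a₀+mₖ₊₁)/dₖ₊₁⌋:
  k=1: m=41, d=26, a=3
  k=2: m=37, d=13, a=6
  k=3: m=41, d=2, a=41
  k=4: m=41, d=13, a=6
  k=5: m=37, d=26, a=3
  k=6: m=41, d=1, a=82
d=1 and a=2a₀=82 at k=6, so the next step gives (m, d) = (41, 26) again — its k=1 value — and the period has length 6.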